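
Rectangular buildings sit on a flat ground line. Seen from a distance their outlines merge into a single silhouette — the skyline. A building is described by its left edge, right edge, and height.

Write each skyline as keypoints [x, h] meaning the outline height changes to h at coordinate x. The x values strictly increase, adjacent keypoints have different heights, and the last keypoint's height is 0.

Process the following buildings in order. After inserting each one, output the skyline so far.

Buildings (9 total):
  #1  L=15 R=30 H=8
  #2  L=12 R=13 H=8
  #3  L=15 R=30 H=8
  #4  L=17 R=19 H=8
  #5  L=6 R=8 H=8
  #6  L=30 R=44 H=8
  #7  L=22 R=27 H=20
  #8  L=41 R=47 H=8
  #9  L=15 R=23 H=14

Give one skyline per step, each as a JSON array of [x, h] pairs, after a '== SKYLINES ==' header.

== SKYLINES ==
[[15,8],[30,0]]
[[12,8],[13,0],[15,8],[30,0]]
[[12,8],[13,0],[15,8],[30,0]]
[[12,8],[13,0],[15,8],[30,0]]
[[6,8],[8,0],[12,8],[13,0],[15,8],[30,0]]
[[6,8],[8,0],[12,8],[13,0],[15,8],[44,0]]
[[6,8],[8,0],[12,8],[13,0],[15,8],[22,20],[27,8],[44,0]]
[[6,8],[8,0],[12,8],[13,0],[15,8],[22,20],[27,8],[47,0]]
[[6,8],[8,0],[12,8],[13,0],[15,14],[22,20],[27,8],[47,0]]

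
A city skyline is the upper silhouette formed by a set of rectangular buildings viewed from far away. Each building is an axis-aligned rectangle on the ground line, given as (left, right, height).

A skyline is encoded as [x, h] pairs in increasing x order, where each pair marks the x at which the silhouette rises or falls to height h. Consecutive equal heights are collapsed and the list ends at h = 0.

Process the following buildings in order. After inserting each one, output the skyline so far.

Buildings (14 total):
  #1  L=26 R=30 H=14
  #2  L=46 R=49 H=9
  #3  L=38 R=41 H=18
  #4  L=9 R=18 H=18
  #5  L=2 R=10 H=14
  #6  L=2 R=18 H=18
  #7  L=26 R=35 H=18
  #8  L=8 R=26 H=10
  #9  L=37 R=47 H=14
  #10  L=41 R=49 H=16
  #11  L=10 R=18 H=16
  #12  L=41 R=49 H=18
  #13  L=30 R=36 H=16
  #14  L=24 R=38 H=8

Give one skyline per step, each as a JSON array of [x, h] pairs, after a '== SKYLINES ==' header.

== SKYLINES ==
[[26,14],[30,0]]
[[26,14],[30,0],[46,9],[49,0]]
[[26,14],[30,0],[38,18],[41,0],[46,9],[49,0]]
[[9,18],[18,0],[26,14],[30,0],[38,18],[41,0],[46,9],[49,0]]
[[2,14],[9,18],[18,0],[26,14],[30,0],[38,18],[41,0],[46,9],[49,0]]
[[2,18],[18,0],[26,14],[30,0],[38,18],[41,0],[46,9],[49,0]]
[[2,18],[18,0],[26,18],[35,0],[38,18],[41,0],[46,9],[49,0]]
[[2,18],[18,10],[26,18],[35,0],[38,18],[41,0],[46,9],[49,0]]
[[2,18],[18,10],[26,18],[35,0],[37,14],[38,18],[41,14],[47,9],[49,0]]
[[2,18],[18,10],[26,18],[35,0],[37,14],[38,18],[41,16],[49,0]]
[[2,18],[18,10],[26,18],[35,0],[37,14],[38,18],[41,16],[49,0]]
[[2,18],[18,10],[26,18],[35,0],[37,14],[38,18],[49,0]]
[[2,18],[18,10],[26,18],[35,16],[36,0],[37,14],[38,18],[49,0]]
[[2,18],[18,10],[26,18],[35,16],[36,8],[37,14],[38,18],[49,0]]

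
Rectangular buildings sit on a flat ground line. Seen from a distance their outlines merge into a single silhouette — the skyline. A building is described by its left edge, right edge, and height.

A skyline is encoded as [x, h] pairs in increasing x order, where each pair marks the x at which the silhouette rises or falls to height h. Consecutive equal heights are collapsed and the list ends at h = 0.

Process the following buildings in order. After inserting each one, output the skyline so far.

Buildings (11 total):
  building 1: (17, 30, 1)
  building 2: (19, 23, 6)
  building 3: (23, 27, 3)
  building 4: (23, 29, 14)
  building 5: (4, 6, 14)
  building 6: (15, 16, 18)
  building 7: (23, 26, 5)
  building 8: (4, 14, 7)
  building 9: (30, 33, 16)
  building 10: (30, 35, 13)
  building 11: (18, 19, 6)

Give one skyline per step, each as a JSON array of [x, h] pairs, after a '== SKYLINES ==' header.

== SKYLINES ==
[[17,1],[30,0]]
[[17,1],[19,6],[23,1],[30,0]]
[[17,1],[19,6],[23,3],[27,1],[30,0]]
[[17,1],[19,6],[23,14],[29,1],[30,0]]
[[4,14],[6,0],[17,1],[19,6],[23,14],[29,1],[30,0]]
[[4,14],[6,0],[15,18],[16,0],[17,1],[19,6],[23,14],[29,1],[30,0]]
[[4,14],[6,0],[15,18],[16,0],[17,1],[19,6],[23,14],[29,1],[30,0]]
[[4,14],[6,7],[14,0],[15,18],[16,0],[17,1],[19,6],[23,14],[29,1],[30,0]]
[[4,14],[6,7],[14,0],[15,18],[16,0],[17,1],[19,6],[23,14],[29,1],[30,16],[33,0]]
[[4,14],[6,7],[14,0],[15,18],[16,0],[17,1],[19,6],[23,14],[29,1],[30,16],[33,13],[35,0]]
[[4,14],[6,7],[14,0],[15,18],[16,0],[17,1],[18,6],[23,14],[29,1],[30,16],[33,13],[35,0]]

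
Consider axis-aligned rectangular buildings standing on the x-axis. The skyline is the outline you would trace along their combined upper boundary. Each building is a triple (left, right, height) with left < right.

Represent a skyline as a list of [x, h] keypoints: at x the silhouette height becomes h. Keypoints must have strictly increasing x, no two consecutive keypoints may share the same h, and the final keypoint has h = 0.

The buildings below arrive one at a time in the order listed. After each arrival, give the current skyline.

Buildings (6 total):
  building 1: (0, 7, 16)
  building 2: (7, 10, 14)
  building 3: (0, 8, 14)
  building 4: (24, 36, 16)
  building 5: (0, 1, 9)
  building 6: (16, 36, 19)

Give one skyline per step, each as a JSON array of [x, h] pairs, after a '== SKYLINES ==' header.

== SKYLINES ==
[[0,16],[7,0]]
[[0,16],[7,14],[10,0]]
[[0,16],[7,14],[10,0]]
[[0,16],[7,14],[10,0],[24,16],[36,0]]
[[0,16],[7,14],[10,0],[24,16],[36,0]]
[[0,16],[7,14],[10,0],[16,19],[36,0]]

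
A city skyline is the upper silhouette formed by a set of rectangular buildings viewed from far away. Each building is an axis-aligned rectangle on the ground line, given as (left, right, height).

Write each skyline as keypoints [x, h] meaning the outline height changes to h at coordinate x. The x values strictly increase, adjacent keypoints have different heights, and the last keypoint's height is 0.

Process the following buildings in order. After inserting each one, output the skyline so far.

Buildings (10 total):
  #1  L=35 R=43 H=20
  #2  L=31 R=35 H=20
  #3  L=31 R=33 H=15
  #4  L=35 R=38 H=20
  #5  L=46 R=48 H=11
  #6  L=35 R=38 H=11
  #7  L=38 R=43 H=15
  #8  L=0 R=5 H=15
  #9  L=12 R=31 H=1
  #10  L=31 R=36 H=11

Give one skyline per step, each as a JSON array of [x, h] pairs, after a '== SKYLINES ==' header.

== SKYLINES ==
[[35,20],[43,0]]
[[31,20],[43,0]]
[[31,20],[43,0]]
[[31,20],[43,0]]
[[31,20],[43,0],[46,11],[48,0]]
[[31,20],[43,0],[46,11],[48,0]]
[[31,20],[43,0],[46,11],[48,0]]
[[0,15],[5,0],[31,20],[43,0],[46,11],[48,0]]
[[0,15],[5,0],[12,1],[31,20],[43,0],[46,11],[48,0]]
[[0,15],[5,0],[12,1],[31,20],[43,0],[46,11],[48,0]]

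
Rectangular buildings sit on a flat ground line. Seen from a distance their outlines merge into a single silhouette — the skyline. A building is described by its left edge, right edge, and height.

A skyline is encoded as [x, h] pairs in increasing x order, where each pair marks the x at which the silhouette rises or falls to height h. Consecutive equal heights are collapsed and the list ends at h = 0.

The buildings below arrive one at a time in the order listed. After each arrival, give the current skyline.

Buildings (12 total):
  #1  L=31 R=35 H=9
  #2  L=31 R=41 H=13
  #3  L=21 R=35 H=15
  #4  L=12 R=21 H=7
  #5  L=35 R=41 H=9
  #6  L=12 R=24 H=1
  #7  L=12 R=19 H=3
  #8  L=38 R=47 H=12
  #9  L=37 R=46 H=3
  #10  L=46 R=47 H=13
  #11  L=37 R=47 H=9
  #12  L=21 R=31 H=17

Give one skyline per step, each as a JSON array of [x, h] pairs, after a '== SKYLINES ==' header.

== SKYLINES ==
[[31,9],[35,0]]
[[31,13],[41,0]]
[[21,15],[35,13],[41,0]]
[[12,7],[21,15],[35,13],[41,0]]
[[12,7],[21,15],[35,13],[41,0]]
[[12,7],[21,15],[35,13],[41,0]]
[[12,7],[21,15],[35,13],[41,0]]
[[12,7],[21,15],[35,13],[41,12],[47,0]]
[[12,7],[21,15],[35,13],[41,12],[47,0]]
[[12,7],[21,15],[35,13],[41,12],[46,13],[47,0]]
[[12,7],[21,15],[35,13],[41,12],[46,13],[47,0]]
[[12,7],[21,17],[31,15],[35,13],[41,12],[46,13],[47,0]]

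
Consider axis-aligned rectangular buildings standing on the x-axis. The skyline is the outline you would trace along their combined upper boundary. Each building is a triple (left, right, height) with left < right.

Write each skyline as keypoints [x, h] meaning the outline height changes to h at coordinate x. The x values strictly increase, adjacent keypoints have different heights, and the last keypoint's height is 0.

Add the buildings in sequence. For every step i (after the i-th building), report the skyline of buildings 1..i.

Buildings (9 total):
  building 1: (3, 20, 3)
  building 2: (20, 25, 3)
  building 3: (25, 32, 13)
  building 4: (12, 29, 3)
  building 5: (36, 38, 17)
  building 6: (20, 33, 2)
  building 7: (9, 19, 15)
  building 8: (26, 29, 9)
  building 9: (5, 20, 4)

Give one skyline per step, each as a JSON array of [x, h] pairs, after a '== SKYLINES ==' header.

== SKYLINES ==
[[3,3],[20,0]]
[[3,3],[25,0]]
[[3,3],[25,13],[32,0]]
[[3,3],[25,13],[32,0]]
[[3,3],[25,13],[32,0],[36,17],[38,0]]
[[3,3],[25,13],[32,2],[33,0],[36,17],[38,0]]
[[3,3],[9,15],[19,3],[25,13],[32,2],[33,0],[36,17],[38,0]]
[[3,3],[9,15],[19,3],[25,13],[32,2],[33,0],[36,17],[38,0]]
[[3,3],[5,4],[9,15],[19,4],[20,3],[25,13],[32,2],[33,0],[36,17],[38,0]]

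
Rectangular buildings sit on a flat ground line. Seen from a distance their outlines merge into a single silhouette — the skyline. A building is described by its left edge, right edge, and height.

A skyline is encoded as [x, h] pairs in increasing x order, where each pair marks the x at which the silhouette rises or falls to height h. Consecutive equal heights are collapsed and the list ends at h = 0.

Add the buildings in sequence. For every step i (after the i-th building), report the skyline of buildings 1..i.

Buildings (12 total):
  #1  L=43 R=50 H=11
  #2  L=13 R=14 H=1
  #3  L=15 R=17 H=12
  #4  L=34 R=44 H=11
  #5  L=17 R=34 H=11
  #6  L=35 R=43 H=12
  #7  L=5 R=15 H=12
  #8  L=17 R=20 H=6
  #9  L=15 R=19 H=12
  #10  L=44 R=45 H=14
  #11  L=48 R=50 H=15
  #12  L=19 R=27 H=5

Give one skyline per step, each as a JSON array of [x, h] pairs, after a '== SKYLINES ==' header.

== SKYLINES ==
[[43,11],[50,0]]
[[13,1],[14,0],[43,11],[50,0]]
[[13,1],[14,0],[15,12],[17,0],[43,11],[50,0]]
[[13,1],[14,0],[15,12],[17,0],[34,11],[50,0]]
[[13,1],[14,0],[15,12],[17,11],[50,0]]
[[13,1],[14,0],[15,12],[17,11],[35,12],[43,11],[50,0]]
[[5,12],[17,11],[35,12],[43,11],[50,0]]
[[5,12],[17,11],[35,12],[43,11],[50,0]]
[[5,12],[19,11],[35,12],[43,11],[50,0]]
[[5,12],[19,11],[35,12],[43,11],[44,14],[45,11],[50,0]]
[[5,12],[19,11],[35,12],[43,11],[44,14],[45,11],[48,15],[50,0]]
[[5,12],[19,11],[35,12],[43,11],[44,14],[45,11],[48,15],[50,0]]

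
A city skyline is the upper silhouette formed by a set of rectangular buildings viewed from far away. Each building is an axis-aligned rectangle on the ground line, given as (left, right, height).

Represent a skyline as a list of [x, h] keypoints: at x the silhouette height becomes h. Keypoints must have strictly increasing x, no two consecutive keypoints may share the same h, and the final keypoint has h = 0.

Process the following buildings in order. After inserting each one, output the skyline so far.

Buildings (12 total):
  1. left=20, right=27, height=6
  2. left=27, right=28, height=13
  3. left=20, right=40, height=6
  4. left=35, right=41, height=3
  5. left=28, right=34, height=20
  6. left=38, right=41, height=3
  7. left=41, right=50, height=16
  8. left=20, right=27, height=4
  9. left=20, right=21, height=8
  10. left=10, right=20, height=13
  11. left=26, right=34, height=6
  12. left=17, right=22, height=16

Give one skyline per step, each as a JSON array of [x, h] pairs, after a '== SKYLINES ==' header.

== SKYLINES ==
[[20,6],[27,0]]
[[20,6],[27,13],[28,0]]
[[20,6],[27,13],[28,6],[40,0]]
[[20,6],[27,13],[28,6],[40,3],[41,0]]
[[20,6],[27,13],[28,20],[34,6],[40,3],[41,0]]
[[20,6],[27,13],[28,20],[34,6],[40,3],[41,0]]
[[20,6],[27,13],[28,20],[34,6],[40,3],[41,16],[50,0]]
[[20,6],[27,13],[28,20],[34,6],[40,3],[41,16],[50,0]]
[[20,8],[21,6],[27,13],[28,20],[34,6],[40,3],[41,16],[50,0]]
[[10,13],[20,8],[21,6],[27,13],[28,20],[34,6],[40,3],[41,16],[50,0]]
[[10,13],[20,8],[21,6],[27,13],[28,20],[34,6],[40,3],[41,16],[50,0]]
[[10,13],[17,16],[22,6],[27,13],[28,20],[34,6],[40,3],[41,16],[50,0]]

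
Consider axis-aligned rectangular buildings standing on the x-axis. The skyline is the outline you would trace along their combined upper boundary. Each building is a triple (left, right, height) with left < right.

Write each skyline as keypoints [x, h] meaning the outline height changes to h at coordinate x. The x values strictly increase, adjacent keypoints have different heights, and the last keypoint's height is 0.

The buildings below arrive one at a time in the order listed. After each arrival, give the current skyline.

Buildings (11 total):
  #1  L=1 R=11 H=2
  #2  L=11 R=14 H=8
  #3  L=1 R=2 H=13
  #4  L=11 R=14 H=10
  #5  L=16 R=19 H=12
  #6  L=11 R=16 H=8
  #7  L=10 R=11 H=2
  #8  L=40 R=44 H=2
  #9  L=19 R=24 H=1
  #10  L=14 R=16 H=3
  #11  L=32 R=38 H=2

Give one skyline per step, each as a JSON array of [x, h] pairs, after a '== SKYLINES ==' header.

== SKYLINES ==
[[1,2],[11,0]]
[[1,2],[11,8],[14,0]]
[[1,13],[2,2],[11,8],[14,0]]
[[1,13],[2,2],[11,10],[14,0]]
[[1,13],[2,2],[11,10],[14,0],[16,12],[19,0]]
[[1,13],[2,2],[11,10],[14,8],[16,12],[19,0]]
[[1,13],[2,2],[11,10],[14,8],[16,12],[19,0]]
[[1,13],[2,2],[11,10],[14,8],[16,12],[19,0],[40,2],[44,0]]
[[1,13],[2,2],[11,10],[14,8],[16,12],[19,1],[24,0],[40,2],[44,0]]
[[1,13],[2,2],[11,10],[14,8],[16,12],[19,1],[24,0],[40,2],[44,0]]
[[1,13],[2,2],[11,10],[14,8],[16,12],[19,1],[24,0],[32,2],[38,0],[40,2],[44,0]]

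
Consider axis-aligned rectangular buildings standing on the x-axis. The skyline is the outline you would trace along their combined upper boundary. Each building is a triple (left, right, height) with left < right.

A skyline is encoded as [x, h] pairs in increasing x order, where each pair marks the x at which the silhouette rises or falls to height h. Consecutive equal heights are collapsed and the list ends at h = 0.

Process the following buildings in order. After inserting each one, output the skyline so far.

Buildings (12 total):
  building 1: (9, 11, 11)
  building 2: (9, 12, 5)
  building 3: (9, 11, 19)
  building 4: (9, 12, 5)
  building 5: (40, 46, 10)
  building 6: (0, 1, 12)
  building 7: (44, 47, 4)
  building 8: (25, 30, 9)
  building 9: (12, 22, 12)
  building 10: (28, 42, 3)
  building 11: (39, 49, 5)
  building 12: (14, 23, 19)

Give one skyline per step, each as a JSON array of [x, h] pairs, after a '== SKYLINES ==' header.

== SKYLINES ==
[[9,11],[11,0]]
[[9,11],[11,5],[12,0]]
[[9,19],[11,5],[12,0]]
[[9,19],[11,5],[12,0]]
[[9,19],[11,5],[12,0],[40,10],[46,0]]
[[0,12],[1,0],[9,19],[11,5],[12,0],[40,10],[46,0]]
[[0,12],[1,0],[9,19],[11,5],[12,0],[40,10],[46,4],[47,0]]
[[0,12],[1,0],[9,19],[11,5],[12,0],[25,9],[30,0],[40,10],[46,4],[47,0]]
[[0,12],[1,0],[9,19],[11,5],[12,12],[22,0],[25,9],[30,0],[40,10],[46,4],[47,0]]
[[0,12],[1,0],[9,19],[11,5],[12,12],[22,0],[25,9],[30,3],[40,10],[46,4],[47,0]]
[[0,12],[1,0],[9,19],[11,5],[12,12],[22,0],[25,9],[30,3],[39,5],[40,10],[46,5],[49,0]]
[[0,12],[1,0],[9,19],[11,5],[12,12],[14,19],[23,0],[25,9],[30,3],[39,5],[40,10],[46,5],[49,0]]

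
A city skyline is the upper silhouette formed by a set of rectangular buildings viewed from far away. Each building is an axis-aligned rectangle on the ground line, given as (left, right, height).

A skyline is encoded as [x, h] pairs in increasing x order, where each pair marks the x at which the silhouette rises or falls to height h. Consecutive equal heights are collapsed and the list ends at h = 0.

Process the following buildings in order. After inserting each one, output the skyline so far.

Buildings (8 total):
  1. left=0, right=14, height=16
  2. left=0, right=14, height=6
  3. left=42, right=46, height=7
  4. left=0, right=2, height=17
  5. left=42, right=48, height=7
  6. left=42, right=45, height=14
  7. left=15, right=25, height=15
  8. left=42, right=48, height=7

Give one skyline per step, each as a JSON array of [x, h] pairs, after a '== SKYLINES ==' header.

== SKYLINES ==
[[0,16],[14,0]]
[[0,16],[14,0]]
[[0,16],[14,0],[42,7],[46,0]]
[[0,17],[2,16],[14,0],[42,7],[46,0]]
[[0,17],[2,16],[14,0],[42,7],[48,0]]
[[0,17],[2,16],[14,0],[42,14],[45,7],[48,0]]
[[0,17],[2,16],[14,0],[15,15],[25,0],[42,14],[45,7],[48,0]]
[[0,17],[2,16],[14,0],[15,15],[25,0],[42,14],[45,7],[48,0]]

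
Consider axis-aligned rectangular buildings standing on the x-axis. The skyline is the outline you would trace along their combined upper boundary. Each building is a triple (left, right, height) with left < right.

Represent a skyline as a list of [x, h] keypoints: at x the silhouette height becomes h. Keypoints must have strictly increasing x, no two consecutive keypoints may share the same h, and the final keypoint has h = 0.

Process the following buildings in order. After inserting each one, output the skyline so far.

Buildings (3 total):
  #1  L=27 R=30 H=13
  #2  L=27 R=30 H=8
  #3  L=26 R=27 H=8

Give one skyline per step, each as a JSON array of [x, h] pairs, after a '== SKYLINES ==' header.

== SKYLINES ==
[[27,13],[30,0]]
[[27,13],[30,0]]
[[26,8],[27,13],[30,0]]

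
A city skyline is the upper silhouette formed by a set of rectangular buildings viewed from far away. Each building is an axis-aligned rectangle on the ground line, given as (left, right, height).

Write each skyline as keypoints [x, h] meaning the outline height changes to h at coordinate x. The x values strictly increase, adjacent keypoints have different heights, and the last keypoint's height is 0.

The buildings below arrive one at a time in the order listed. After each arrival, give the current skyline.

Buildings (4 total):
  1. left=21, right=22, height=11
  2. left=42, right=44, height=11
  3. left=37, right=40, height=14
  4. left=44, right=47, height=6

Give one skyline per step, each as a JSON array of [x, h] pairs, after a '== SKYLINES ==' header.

== SKYLINES ==
[[21,11],[22,0]]
[[21,11],[22,0],[42,11],[44,0]]
[[21,11],[22,0],[37,14],[40,0],[42,11],[44,0]]
[[21,11],[22,0],[37,14],[40,0],[42,11],[44,6],[47,0]]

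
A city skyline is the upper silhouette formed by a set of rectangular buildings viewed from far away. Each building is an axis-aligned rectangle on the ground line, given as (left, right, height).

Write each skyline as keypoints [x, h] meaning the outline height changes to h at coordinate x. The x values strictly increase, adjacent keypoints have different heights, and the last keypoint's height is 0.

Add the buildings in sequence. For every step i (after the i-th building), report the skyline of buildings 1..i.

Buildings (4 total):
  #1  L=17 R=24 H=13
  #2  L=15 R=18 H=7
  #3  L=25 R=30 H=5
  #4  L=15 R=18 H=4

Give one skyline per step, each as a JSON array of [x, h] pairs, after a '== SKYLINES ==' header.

== SKYLINES ==
[[17,13],[24,0]]
[[15,7],[17,13],[24,0]]
[[15,7],[17,13],[24,0],[25,5],[30,0]]
[[15,7],[17,13],[24,0],[25,5],[30,0]]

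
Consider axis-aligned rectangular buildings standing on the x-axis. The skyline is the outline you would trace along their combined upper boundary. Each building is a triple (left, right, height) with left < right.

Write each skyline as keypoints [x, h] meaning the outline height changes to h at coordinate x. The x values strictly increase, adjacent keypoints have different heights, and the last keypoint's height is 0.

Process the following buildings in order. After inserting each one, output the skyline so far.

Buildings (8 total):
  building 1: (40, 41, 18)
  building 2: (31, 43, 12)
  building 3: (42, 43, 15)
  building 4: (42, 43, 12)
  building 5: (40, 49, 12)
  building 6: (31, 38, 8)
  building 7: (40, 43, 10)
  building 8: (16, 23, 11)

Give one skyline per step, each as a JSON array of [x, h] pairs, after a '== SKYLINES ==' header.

== SKYLINES ==
[[40,18],[41,0]]
[[31,12],[40,18],[41,12],[43,0]]
[[31,12],[40,18],[41,12],[42,15],[43,0]]
[[31,12],[40,18],[41,12],[42,15],[43,0]]
[[31,12],[40,18],[41,12],[42,15],[43,12],[49,0]]
[[31,12],[40,18],[41,12],[42,15],[43,12],[49,0]]
[[31,12],[40,18],[41,12],[42,15],[43,12],[49,0]]
[[16,11],[23,0],[31,12],[40,18],[41,12],[42,15],[43,12],[49,0]]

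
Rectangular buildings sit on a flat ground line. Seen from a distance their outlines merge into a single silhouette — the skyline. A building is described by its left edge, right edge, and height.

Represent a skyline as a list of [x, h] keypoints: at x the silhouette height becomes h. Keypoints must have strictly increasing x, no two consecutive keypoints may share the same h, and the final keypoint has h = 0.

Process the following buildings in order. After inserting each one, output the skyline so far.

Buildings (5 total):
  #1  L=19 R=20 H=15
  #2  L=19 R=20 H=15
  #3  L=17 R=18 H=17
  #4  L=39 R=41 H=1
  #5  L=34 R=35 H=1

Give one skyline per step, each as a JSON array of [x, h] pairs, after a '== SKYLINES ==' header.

== SKYLINES ==
[[19,15],[20,0]]
[[19,15],[20,0]]
[[17,17],[18,0],[19,15],[20,0]]
[[17,17],[18,0],[19,15],[20,0],[39,1],[41,0]]
[[17,17],[18,0],[19,15],[20,0],[34,1],[35,0],[39,1],[41,0]]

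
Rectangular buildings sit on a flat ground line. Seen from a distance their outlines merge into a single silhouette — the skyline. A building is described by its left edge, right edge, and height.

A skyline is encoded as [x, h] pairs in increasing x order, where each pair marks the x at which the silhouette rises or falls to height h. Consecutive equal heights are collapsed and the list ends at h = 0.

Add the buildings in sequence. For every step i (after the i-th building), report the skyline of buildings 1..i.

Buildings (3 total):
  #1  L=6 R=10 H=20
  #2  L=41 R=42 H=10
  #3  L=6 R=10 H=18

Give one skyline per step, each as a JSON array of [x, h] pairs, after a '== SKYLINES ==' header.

== SKYLINES ==
[[6,20],[10,0]]
[[6,20],[10,0],[41,10],[42,0]]
[[6,20],[10,0],[41,10],[42,0]]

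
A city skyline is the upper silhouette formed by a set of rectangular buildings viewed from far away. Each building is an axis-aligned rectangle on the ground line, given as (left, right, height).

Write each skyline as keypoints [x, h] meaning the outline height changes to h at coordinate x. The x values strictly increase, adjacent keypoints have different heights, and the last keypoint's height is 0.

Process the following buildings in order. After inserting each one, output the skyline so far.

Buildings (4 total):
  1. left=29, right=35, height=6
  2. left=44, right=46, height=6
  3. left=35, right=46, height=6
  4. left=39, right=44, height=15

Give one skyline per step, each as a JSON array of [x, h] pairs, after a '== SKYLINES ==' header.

== SKYLINES ==
[[29,6],[35,0]]
[[29,6],[35,0],[44,6],[46,0]]
[[29,6],[46,0]]
[[29,6],[39,15],[44,6],[46,0]]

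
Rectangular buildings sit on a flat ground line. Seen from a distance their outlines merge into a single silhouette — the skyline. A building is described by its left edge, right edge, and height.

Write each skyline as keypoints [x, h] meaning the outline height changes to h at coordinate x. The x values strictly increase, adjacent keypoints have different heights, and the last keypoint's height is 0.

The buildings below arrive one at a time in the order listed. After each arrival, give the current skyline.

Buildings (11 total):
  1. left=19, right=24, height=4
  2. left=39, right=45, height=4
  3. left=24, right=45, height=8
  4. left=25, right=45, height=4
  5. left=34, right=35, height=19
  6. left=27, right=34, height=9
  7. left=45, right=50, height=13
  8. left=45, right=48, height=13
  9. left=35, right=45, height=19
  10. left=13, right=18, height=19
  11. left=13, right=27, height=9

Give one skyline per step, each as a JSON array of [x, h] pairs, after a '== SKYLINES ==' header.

== SKYLINES ==
[[19,4],[24,0]]
[[19,4],[24,0],[39,4],[45,0]]
[[19,4],[24,8],[45,0]]
[[19,4],[24,8],[45,0]]
[[19,4],[24,8],[34,19],[35,8],[45,0]]
[[19,4],[24,8],[27,9],[34,19],[35,8],[45,0]]
[[19,4],[24,8],[27,9],[34,19],[35,8],[45,13],[50,0]]
[[19,4],[24,8],[27,9],[34,19],[35,8],[45,13],[50,0]]
[[19,4],[24,8],[27,9],[34,19],[45,13],[50,0]]
[[13,19],[18,0],[19,4],[24,8],[27,9],[34,19],[45,13],[50,0]]
[[13,19],[18,9],[34,19],[45,13],[50,0]]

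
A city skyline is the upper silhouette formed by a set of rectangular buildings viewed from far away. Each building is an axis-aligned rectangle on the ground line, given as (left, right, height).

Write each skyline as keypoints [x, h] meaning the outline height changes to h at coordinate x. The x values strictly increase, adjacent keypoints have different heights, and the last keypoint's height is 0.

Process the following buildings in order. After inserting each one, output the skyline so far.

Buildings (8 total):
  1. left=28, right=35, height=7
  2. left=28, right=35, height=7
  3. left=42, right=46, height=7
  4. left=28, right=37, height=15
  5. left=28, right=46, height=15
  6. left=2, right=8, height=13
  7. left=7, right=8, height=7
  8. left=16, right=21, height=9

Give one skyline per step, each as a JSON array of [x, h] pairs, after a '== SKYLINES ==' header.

== SKYLINES ==
[[28,7],[35,0]]
[[28,7],[35,0]]
[[28,7],[35,0],[42,7],[46,0]]
[[28,15],[37,0],[42,7],[46,0]]
[[28,15],[46,0]]
[[2,13],[8,0],[28,15],[46,0]]
[[2,13],[8,0],[28,15],[46,0]]
[[2,13],[8,0],[16,9],[21,0],[28,15],[46,0]]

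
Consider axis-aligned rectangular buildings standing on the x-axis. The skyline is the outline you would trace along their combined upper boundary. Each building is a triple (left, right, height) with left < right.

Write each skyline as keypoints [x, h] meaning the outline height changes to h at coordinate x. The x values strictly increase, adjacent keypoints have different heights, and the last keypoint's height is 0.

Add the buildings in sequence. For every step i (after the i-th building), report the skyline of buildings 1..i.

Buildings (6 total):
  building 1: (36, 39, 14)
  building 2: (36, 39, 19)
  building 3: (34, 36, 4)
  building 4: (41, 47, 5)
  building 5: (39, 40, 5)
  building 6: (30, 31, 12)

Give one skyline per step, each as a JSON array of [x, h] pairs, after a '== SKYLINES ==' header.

== SKYLINES ==
[[36,14],[39,0]]
[[36,19],[39,0]]
[[34,4],[36,19],[39,0]]
[[34,4],[36,19],[39,0],[41,5],[47,0]]
[[34,4],[36,19],[39,5],[40,0],[41,5],[47,0]]
[[30,12],[31,0],[34,4],[36,19],[39,5],[40,0],[41,5],[47,0]]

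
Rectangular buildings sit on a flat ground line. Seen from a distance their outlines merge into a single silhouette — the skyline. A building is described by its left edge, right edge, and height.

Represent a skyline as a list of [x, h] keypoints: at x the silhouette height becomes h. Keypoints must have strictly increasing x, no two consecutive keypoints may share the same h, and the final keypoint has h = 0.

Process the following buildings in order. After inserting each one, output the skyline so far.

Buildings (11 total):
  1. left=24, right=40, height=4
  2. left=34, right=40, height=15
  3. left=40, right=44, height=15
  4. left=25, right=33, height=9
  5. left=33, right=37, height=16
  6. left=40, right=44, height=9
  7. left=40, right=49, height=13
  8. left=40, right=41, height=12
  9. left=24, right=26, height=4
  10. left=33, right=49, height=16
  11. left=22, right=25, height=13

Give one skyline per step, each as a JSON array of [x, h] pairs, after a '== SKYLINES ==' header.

== SKYLINES ==
[[24,4],[40,0]]
[[24,4],[34,15],[40,0]]
[[24,4],[34,15],[44,0]]
[[24,4],[25,9],[33,4],[34,15],[44,0]]
[[24,4],[25,9],[33,16],[37,15],[44,0]]
[[24,4],[25,9],[33,16],[37,15],[44,0]]
[[24,4],[25,9],[33,16],[37,15],[44,13],[49,0]]
[[24,4],[25,9],[33,16],[37,15],[44,13],[49,0]]
[[24,4],[25,9],[33,16],[37,15],[44,13],[49,0]]
[[24,4],[25,9],[33,16],[49,0]]
[[22,13],[25,9],[33,16],[49,0]]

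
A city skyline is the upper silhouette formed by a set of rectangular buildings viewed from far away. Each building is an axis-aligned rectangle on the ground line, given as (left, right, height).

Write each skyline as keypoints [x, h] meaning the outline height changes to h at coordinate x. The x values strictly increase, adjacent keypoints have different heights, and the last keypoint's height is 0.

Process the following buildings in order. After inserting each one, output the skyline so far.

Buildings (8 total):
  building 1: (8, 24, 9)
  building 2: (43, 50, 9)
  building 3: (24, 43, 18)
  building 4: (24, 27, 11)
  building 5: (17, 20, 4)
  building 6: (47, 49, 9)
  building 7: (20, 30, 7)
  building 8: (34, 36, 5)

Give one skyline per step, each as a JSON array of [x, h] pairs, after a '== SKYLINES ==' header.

== SKYLINES ==
[[8,9],[24,0]]
[[8,9],[24,0],[43,9],[50,0]]
[[8,9],[24,18],[43,9],[50,0]]
[[8,9],[24,18],[43,9],[50,0]]
[[8,9],[24,18],[43,9],[50,0]]
[[8,9],[24,18],[43,9],[50,0]]
[[8,9],[24,18],[43,9],[50,0]]
[[8,9],[24,18],[43,9],[50,0]]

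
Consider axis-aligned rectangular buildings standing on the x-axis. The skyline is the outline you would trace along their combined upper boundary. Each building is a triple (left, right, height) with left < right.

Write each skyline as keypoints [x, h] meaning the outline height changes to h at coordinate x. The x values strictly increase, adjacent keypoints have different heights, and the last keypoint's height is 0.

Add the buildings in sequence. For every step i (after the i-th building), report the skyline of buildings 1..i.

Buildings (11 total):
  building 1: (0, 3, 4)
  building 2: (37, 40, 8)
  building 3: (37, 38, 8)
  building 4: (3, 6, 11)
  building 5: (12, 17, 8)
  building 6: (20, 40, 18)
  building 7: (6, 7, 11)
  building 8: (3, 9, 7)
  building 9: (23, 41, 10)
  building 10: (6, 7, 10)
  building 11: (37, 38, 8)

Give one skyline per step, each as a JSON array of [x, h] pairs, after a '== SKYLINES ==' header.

== SKYLINES ==
[[0,4],[3,0]]
[[0,4],[3,0],[37,8],[40,0]]
[[0,4],[3,0],[37,8],[40,0]]
[[0,4],[3,11],[6,0],[37,8],[40,0]]
[[0,4],[3,11],[6,0],[12,8],[17,0],[37,8],[40,0]]
[[0,4],[3,11],[6,0],[12,8],[17,0],[20,18],[40,0]]
[[0,4],[3,11],[7,0],[12,8],[17,0],[20,18],[40,0]]
[[0,4],[3,11],[7,7],[9,0],[12,8],[17,0],[20,18],[40,0]]
[[0,4],[3,11],[7,7],[9,0],[12,8],[17,0],[20,18],[40,10],[41,0]]
[[0,4],[3,11],[7,7],[9,0],[12,8],[17,0],[20,18],[40,10],[41,0]]
[[0,4],[3,11],[7,7],[9,0],[12,8],[17,0],[20,18],[40,10],[41,0]]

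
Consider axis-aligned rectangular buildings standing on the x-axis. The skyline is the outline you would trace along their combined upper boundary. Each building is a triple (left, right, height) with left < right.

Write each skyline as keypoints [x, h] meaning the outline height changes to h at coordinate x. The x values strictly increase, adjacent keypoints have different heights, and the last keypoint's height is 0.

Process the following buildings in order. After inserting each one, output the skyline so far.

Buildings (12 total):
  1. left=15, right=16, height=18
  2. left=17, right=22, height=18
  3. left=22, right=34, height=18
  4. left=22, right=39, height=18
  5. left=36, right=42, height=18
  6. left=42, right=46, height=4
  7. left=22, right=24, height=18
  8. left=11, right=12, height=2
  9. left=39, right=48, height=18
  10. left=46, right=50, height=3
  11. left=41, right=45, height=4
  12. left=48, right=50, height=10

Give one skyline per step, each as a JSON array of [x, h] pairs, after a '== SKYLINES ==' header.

== SKYLINES ==
[[15,18],[16,0]]
[[15,18],[16,0],[17,18],[22,0]]
[[15,18],[16,0],[17,18],[34,0]]
[[15,18],[16,0],[17,18],[39,0]]
[[15,18],[16,0],[17,18],[42,0]]
[[15,18],[16,0],[17,18],[42,4],[46,0]]
[[15,18],[16,0],[17,18],[42,4],[46,0]]
[[11,2],[12,0],[15,18],[16,0],[17,18],[42,4],[46,0]]
[[11,2],[12,0],[15,18],[16,0],[17,18],[48,0]]
[[11,2],[12,0],[15,18],[16,0],[17,18],[48,3],[50,0]]
[[11,2],[12,0],[15,18],[16,0],[17,18],[48,3],[50,0]]
[[11,2],[12,0],[15,18],[16,0],[17,18],[48,10],[50,0]]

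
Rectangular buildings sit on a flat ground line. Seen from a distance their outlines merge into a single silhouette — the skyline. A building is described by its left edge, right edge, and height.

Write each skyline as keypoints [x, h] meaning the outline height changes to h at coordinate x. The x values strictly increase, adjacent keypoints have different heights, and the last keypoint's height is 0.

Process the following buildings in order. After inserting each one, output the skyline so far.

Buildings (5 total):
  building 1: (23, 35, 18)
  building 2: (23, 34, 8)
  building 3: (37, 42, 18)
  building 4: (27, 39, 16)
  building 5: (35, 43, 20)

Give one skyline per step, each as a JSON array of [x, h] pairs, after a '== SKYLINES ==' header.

== SKYLINES ==
[[23,18],[35,0]]
[[23,18],[35,0]]
[[23,18],[35,0],[37,18],[42,0]]
[[23,18],[35,16],[37,18],[42,0]]
[[23,18],[35,20],[43,0]]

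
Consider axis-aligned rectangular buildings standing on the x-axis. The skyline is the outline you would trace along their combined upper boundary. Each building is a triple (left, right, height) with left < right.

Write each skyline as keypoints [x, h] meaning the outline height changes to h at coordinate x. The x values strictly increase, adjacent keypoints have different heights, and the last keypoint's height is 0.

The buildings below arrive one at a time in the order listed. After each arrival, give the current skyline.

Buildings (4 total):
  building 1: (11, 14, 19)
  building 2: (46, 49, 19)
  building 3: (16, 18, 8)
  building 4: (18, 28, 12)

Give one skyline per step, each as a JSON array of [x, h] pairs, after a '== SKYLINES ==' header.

== SKYLINES ==
[[11,19],[14,0]]
[[11,19],[14,0],[46,19],[49,0]]
[[11,19],[14,0],[16,8],[18,0],[46,19],[49,0]]
[[11,19],[14,0],[16,8],[18,12],[28,0],[46,19],[49,0]]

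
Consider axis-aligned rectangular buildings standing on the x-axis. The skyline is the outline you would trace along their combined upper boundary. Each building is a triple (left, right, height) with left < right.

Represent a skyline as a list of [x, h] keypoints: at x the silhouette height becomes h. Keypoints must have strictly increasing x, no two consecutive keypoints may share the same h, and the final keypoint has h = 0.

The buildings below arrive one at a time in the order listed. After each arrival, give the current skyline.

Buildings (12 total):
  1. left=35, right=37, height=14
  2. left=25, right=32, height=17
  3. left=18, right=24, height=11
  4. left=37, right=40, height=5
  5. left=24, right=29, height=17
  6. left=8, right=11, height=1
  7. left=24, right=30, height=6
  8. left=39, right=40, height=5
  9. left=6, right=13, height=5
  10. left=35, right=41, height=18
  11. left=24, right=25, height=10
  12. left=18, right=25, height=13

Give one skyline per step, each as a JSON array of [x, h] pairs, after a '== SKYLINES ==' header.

== SKYLINES ==
[[35,14],[37,0]]
[[25,17],[32,0],[35,14],[37,0]]
[[18,11],[24,0],[25,17],[32,0],[35,14],[37,0]]
[[18,11],[24,0],[25,17],[32,0],[35,14],[37,5],[40,0]]
[[18,11],[24,17],[32,0],[35,14],[37,5],[40,0]]
[[8,1],[11,0],[18,11],[24,17],[32,0],[35,14],[37,5],[40,0]]
[[8,1],[11,0],[18,11],[24,17],[32,0],[35,14],[37,5],[40,0]]
[[8,1],[11,0],[18,11],[24,17],[32,0],[35,14],[37,5],[40,0]]
[[6,5],[13,0],[18,11],[24,17],[32,0],[35,14],[37,5],[40,0]]
[[6,5],[13,0],[18,11],[24,17],[32,0],[35,18],[41,0]]
[[6,5],[13,0],[18,11],[24,17],[32,0],[35,18],[41,0]]
[[6,5],[13,0],[18,13],[24,17],[32,0],[35,18],[41,0]]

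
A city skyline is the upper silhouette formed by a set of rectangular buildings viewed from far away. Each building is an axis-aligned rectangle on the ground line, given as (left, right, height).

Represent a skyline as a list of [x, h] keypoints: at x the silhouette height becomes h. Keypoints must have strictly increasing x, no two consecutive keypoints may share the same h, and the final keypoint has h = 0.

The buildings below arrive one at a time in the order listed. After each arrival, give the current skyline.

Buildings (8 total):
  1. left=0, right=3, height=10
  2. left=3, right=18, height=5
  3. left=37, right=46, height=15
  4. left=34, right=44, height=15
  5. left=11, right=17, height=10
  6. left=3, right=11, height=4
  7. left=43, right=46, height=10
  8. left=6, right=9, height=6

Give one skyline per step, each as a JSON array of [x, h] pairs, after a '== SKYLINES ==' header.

== SKYLINES ==
[[0,10],[3,0]]
[[0,10],[3,5],[18,0]]
[[0,10],[3,5],[18,0],[37,15],[46,0]]
[[0,10],[3,5],[18,0],[34,15],[46,0]]
[[0,10],[3,5],[11,10],[17,5],[18,0],[34,15],[46,0]]
[[0,10],[3,5],[11,10],[17,5],[18,0],[34,15],[46,0]]
[[0,10],[3,5],[11,10],[17,5],[18,0],[34,15],[46,0]]
[[0,10],[3,5],[6,6],[9,5],[11,10],[17,5],[18,0],[34,15],[46,0]]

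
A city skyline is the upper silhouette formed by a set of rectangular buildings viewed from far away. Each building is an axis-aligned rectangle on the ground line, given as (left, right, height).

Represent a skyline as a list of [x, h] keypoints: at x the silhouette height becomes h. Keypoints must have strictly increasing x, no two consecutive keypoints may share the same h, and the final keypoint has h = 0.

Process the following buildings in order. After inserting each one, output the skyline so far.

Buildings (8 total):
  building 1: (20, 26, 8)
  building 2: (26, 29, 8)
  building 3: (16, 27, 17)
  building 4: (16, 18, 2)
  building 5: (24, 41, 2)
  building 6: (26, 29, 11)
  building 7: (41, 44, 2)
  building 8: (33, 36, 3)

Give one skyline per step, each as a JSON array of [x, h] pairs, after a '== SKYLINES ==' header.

== SKYLINES ==
[[20,8],[26,0]]
[[20,8],[29,0]]
[[16,17],[27,8],[29,0]]
[[16,17],[27,8],[29,0]]
[[16,17],[27,8],[29,2],[41,0]]
[[16,17],[27,11],[29,2],[41,0]]
[[16,17],[27,11],[29,2],[44,0]]
[[16,17],[27,11],[29,2],[33,3],[36,2],[44,0]]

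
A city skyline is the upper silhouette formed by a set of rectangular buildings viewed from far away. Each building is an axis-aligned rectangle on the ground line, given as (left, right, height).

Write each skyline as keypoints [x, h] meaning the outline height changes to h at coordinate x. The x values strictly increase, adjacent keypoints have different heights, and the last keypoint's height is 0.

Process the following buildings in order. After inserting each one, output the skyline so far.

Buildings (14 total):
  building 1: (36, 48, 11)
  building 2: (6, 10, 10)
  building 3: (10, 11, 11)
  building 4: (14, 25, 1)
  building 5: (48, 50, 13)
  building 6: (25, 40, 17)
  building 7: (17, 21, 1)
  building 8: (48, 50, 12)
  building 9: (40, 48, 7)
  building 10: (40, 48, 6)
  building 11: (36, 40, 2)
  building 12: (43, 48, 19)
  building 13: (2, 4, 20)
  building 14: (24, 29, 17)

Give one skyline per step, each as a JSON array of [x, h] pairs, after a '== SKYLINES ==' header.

== SKYLINES ==
[[36,11],[48,0]]
[[6,10],[10,0],[36,11],[48,0]]
[[6,10],[10,11],[11,0],[36,11],[48,0]]
[[6,10],[10,11],[11,0],[14,1],[25,0],[36,11],[48,0]]
[[6,10],[10,11],[11,0],[14,1],[25,0],[36,11],[48,13],[50,0]]
[[6,10],[10,11],[11,0],[14,1],[25,17],[40,11],[48,13],[50,0]]
[[6,10],[10,11],[11,0],[14,1],[25,17],[40,11],[48,13],[50,0]]
[[6,10],[10,11],[11,0],[14,1],[25,17],[40,11],[48,13],[50,0]]
[[6,10],[10,11],[11,0],[14,1],[25,17],[40,11],[48,13],[50,0]]
[[6,10],[10,11],[11,0],[14,1],[25,17],[40,11],[48,13],[50,0]]
[[6,10],[10,11],[11,0],[14,1],[25,17],[40,11],[48,13],[50,0]]
[[6,10],[10,11],[11,0],[14,1],[25,17],[40,11],[43,19],[48,13],[50,0]]
[[2,20],[4,0],[6,10],[10,11],[11,0],[14,1],[25,17],[40,11],[43,19],[48,13],[50,0]]
[[2,20],[4,0],[6,10],[10,11],[11,0],[14,1],[24,17],[40,11],[43,19],[48,13],[50,0]]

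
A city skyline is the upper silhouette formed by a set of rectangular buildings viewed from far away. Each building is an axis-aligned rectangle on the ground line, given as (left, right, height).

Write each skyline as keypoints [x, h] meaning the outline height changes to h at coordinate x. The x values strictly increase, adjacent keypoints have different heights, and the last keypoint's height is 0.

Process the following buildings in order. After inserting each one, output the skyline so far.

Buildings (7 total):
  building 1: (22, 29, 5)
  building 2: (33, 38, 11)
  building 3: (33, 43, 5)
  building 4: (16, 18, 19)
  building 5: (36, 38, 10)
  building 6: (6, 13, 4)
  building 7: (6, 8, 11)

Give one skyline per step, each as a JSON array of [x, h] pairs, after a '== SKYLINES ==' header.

== SKYLINES ==
[[22,5],[29,0]]
[[22,5],[29,0],[33,11],[38,0]]
[[22,5],[29,0],[33,11],[38,5],[43,0]]
[[16,19],[18,0],[22,5],[29,0],[33,11],[38,5],[43,0]]
[[16,19],[18,0],[22,5],[29,0],[33,11],[38,5],[43,0]]
[[6,4],[13,0],[16,19],[18,0],[22,5],[29,0],[33,11],[38,5],[43,0]]
[[6,11],[8,4],[13,0],[16,19],[18,0],[22,5],[29,0],[33,11],[38,5],[43,0]]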